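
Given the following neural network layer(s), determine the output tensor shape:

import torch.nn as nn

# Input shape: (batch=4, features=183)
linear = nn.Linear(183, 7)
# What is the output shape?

Input shape: (4, 183)
Output shape: (4, 7)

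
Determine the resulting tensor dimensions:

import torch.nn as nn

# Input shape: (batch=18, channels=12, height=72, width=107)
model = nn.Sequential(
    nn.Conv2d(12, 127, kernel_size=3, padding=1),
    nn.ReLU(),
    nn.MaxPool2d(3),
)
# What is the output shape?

Input shape: (18, 12, 72, 107)
  -> after Conv2d: (18, 127, 72, 107)
  -> after ReLU: (18, 127, 72, 107)
Output shape: (18, 127, 24, 35)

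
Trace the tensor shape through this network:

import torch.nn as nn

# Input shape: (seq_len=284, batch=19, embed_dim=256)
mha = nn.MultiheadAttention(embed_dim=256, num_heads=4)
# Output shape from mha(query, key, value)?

Input shape: (284, 19, 256)
Output shape: (284, 19, 256)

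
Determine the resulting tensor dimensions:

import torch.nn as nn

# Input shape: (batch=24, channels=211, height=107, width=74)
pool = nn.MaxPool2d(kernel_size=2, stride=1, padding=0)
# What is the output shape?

Input shape: (24, 211, 107, 74)
Output shape: (24, 211, 106, 73)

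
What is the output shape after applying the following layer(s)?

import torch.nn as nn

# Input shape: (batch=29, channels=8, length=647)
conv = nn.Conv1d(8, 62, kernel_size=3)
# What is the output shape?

Input shape: (29, 8, 647)
Output shape: (29, 62, 645)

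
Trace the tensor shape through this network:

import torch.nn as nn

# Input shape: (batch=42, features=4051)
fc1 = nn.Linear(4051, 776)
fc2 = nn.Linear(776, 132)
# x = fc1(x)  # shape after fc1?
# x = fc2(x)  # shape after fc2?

Input shape: (42, 4051)
  -> after fc1: (42, 776)
Output shape: (42, 132)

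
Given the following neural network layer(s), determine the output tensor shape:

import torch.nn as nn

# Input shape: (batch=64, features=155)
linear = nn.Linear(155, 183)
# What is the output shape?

Input shape: (64, 155)
Output shape: (64, 183)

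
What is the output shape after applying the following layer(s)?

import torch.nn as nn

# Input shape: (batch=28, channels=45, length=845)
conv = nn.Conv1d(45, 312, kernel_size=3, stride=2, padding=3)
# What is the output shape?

Input shape: (28, 45, 845)
Output shape: (28, 312, 425)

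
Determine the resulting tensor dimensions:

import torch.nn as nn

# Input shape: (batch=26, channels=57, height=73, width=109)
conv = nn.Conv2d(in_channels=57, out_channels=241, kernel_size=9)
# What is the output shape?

Input shape: (26, 57, 73, 109)
Output shape: (26, 241, 65, 101)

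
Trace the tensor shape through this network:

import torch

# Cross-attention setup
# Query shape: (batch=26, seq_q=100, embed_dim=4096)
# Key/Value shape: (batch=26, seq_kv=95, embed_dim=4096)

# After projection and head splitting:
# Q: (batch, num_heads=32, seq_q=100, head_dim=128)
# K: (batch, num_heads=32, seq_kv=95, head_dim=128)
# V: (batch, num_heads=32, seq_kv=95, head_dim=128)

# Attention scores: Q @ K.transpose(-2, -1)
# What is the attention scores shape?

Input shape: (26, 100, 4096)
Output shape: (26, 32, 100, 95)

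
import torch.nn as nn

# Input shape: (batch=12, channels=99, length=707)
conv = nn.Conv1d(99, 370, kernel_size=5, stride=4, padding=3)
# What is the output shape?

Input shape: (12, 99, 707)
Output shape: (12, 370, 178)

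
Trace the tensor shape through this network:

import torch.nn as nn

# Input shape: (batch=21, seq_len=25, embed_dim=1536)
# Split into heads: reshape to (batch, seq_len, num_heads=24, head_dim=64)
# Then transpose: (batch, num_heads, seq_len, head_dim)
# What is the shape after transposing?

Input shape: (21, 25, 1536)
  -> after reshape: (21, 25, 24, 64)
Output shape: (21, 24, 25, 64)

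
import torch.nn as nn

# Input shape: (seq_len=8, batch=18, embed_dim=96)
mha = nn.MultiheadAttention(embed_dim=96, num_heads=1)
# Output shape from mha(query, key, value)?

Input shape: (8, 18, 96)
Output shape: (8, 18, 96)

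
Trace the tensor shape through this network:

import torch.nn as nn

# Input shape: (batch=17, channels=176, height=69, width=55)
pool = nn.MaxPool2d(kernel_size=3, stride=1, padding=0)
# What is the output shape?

Input shape: (17, 176, 69, 55)
Output shape: (17, 176, 67, 53)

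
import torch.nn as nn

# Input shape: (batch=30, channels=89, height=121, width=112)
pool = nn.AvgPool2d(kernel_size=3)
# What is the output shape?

Input shape: (30, 89, 121, 112)
Output shape: (30, 89, 40, 37)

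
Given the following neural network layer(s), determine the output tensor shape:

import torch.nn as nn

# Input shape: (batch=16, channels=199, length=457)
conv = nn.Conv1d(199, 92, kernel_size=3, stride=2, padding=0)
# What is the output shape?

Input shape: (16, 199, 457)
Output shape: (16, 92, 228)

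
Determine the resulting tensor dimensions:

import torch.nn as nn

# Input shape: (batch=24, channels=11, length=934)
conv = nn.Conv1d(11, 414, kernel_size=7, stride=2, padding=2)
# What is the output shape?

Input shape: (24, 11, 934)
Output shape: (24, 414, 466)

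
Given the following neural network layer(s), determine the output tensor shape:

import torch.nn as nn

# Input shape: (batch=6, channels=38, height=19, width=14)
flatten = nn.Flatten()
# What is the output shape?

Input shape: (6, 38, 19, 14)
Output shape: (6, 10108)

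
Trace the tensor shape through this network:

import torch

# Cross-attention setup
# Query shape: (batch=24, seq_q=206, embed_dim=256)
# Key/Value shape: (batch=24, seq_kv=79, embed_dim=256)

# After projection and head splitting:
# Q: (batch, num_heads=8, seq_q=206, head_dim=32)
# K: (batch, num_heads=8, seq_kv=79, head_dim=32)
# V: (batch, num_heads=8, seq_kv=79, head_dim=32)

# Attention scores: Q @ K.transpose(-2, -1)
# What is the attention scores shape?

Input shape: (24, 206, 256)
Output shape: (24, 8, 206, 79)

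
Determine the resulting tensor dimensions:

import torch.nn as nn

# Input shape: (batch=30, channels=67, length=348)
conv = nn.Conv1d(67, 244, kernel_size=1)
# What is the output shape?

Input shape: (30, 67, 348)
Output shape: (30, 244, 348)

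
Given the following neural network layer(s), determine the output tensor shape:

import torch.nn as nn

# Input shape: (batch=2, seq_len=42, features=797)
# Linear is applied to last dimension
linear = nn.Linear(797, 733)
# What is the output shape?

Input shape: (2, 42, 797)
Output shape: (2, 42, 733)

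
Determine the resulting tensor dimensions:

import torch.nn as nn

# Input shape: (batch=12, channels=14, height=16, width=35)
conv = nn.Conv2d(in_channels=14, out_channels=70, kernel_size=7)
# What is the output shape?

Input shape: (12, 14, 16, 35)
Output shape: (12, 70, 10, 29)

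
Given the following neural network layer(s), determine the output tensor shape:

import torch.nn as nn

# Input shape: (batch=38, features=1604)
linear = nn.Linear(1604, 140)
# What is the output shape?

Input shape: (38, 1604)
Output shape: (38, 140)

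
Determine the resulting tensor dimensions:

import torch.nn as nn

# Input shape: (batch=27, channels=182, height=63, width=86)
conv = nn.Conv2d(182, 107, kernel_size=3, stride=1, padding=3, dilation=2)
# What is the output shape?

Input shape: (27, 182, 63, 86)
Output shape: (27, 107, 65, 88)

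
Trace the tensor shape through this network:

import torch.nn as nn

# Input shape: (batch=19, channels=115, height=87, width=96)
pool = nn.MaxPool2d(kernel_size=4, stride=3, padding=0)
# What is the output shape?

Input shape: (19, 115, 87, 96)
Output shape: (19, 115, 28, 31)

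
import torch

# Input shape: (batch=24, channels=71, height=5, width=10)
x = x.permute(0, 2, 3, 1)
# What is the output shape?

Input shape: (24, 71, 5, 10)
Output shape: (24, 5, 10, 71)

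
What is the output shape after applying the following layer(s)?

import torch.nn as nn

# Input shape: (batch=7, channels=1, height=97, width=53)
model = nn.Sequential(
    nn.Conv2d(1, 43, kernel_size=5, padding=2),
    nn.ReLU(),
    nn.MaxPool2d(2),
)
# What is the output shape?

Input shape: (7, 1, 97, 53)
  -> after Conv2d: (7, 43, 97, 53)
  -> after ReLU: (7, 43, 97, 53)
Output shape: (7, 43, 48, 26)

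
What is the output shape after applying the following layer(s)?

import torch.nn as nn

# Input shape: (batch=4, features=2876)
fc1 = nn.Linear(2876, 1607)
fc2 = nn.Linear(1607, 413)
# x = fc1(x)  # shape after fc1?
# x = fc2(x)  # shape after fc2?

Input shape: (4, 2876)
  -> after fc1: (4, 1607)
Output shape: (4, 413)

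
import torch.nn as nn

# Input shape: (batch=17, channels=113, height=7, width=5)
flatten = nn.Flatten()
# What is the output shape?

Input shape: (17, 113, 7, 5)
Output shape: (17, 3955)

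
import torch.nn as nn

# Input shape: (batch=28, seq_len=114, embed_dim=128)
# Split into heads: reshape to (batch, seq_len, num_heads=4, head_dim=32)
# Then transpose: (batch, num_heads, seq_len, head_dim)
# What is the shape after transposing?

Input shape: (28, 114, 128)
  -> after reshape: (28, 114, 4, 32)
Output shape: (28, 4, 114, 32)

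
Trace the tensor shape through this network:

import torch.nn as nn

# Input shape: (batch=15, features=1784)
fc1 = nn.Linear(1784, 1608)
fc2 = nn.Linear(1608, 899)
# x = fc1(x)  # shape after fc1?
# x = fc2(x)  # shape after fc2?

Input shape: (15, 1784)
  -> after fc1: (15, 1608)
Output shape: (15, 899)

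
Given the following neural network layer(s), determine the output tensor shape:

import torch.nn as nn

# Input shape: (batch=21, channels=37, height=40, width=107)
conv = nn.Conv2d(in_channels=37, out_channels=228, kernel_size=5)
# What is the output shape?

Input shape: (21, 37, 40, 107)
Output shape: (21, 228, 36, 103)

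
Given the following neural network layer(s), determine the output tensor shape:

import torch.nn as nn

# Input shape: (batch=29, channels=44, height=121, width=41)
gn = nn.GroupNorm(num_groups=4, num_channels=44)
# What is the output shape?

Input shape: (29, 44, 121, 41)
Output shape: (29, 44, 121, 41)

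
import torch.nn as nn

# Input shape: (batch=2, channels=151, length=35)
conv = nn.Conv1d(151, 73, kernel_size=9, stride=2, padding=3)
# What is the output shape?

Input shape: (2, 151, 35)
Output shape: (2, 73, 17)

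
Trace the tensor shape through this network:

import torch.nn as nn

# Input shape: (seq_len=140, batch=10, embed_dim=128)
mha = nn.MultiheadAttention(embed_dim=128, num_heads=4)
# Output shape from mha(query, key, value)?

Input shape: (140, 10, 128)
Output shape: (140, 10, 128)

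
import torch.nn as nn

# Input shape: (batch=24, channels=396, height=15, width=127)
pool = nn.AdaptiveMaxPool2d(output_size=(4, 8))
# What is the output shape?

Input shape: (24, 396, 15, 127)
Output shape: (24, 396, 4, 8)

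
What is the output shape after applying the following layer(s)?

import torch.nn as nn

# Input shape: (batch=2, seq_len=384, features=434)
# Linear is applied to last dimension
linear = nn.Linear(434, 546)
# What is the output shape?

Input shape: (2, 384, 434)
Output shape: (2, 384, 546)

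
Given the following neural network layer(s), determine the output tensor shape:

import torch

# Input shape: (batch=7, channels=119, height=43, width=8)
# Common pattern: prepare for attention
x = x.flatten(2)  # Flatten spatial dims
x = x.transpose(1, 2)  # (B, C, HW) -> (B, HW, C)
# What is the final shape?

Input shape: (7, 119, 43, 8)
  -> after flatten(2): (7, 119, 344)
Output shape: (7, 344, 119)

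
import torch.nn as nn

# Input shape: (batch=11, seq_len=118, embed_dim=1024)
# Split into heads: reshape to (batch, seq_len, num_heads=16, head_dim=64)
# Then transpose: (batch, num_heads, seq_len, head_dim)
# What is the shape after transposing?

Input shape: (11, 118, 1024)
  -> after reshape: (11, 118, 16, 64)
Output shape: (11, 16, 118, 64)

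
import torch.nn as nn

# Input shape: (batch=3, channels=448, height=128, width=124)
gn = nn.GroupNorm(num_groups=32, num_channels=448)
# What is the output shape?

Input shape: (3, 448, 128, 124)
Output shape: (3, 448, 128, 124)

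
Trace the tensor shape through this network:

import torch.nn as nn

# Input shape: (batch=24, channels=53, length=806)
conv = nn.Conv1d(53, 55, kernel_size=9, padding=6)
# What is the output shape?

Input shape: (24, 53, 806)
Output shape: (24, 55, 810)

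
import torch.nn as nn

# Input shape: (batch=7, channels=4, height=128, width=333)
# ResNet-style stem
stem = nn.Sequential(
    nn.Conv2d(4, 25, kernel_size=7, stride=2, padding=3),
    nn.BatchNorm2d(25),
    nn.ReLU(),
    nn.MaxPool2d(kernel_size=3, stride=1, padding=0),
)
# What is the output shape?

Input shape: (7, 4, 128, 333)
  -> after Conv2d 7x7 stride=2: (7, 25, 64, 167)
Output shape: (7, 25, 62, 165)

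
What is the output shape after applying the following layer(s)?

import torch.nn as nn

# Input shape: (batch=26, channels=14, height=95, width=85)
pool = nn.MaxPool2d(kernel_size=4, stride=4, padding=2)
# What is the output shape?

Input shape: (26, 14, 95, 85)
Output shape: (26, 14, 24, 22)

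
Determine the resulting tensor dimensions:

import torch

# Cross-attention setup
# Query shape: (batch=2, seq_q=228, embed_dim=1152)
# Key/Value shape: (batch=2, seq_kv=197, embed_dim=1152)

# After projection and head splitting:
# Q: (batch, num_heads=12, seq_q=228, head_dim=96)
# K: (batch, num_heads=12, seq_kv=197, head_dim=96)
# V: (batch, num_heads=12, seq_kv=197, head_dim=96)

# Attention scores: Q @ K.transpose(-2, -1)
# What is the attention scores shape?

Input shape: (2, 228, 1152)
Output shape: (2, 12, 228, 197)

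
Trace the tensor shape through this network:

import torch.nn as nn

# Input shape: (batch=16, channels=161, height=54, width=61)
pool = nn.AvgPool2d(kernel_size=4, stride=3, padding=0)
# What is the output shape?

Input shape: (16, 161, 54, 61)
Output shape: (16, 161, 17, 20)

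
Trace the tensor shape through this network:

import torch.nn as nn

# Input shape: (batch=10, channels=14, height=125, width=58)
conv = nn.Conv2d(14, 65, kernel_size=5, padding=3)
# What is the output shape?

Input shape: (10, 14, 125, 58)
Output shape: (10, 65, 127, 60)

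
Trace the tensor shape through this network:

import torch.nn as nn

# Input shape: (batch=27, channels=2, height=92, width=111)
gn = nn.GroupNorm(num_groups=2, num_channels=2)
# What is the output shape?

Input shape: (27, 2, 92, 111)
Output shape: (27, 2, 92, 111)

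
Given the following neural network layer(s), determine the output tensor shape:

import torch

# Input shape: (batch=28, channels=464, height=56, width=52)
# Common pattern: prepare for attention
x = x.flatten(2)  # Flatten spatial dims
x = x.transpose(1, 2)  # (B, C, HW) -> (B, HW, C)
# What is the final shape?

Input shape: (28, 464, 56, 52)
  -> after flatten(2): (28, 464, 2912)
Output shape: (28, 2912, 464)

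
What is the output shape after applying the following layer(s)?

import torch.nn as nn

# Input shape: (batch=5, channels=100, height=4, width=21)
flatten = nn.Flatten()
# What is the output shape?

Input shape: (5, 100, 4, 21)
Output shape: (5, 8400)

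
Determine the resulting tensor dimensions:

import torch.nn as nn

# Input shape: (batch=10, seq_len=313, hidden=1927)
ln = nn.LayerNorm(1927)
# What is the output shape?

Input shape: (10, 313, 1927)
Output shape: (10, 313, 1927)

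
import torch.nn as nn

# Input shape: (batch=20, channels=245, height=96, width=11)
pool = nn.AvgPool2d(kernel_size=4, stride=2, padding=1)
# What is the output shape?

Input shape: (20, 245, 96, 11)
Output shape: (20, 245, 48, 5)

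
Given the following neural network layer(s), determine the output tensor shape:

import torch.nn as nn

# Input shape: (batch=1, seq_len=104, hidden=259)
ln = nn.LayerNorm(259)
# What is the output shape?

Input shape: (1, 104, 259)
Output shape: (1, 104, 259)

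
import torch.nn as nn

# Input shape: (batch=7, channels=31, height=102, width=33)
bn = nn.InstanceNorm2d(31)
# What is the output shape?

Input shape: (7, 31, 102, 33)
Output shape: (7, 31, 102, 33)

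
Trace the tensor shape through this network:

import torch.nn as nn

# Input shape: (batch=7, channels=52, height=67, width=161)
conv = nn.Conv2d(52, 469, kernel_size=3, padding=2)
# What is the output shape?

Input shape: (7, 52, 67, 161)
Output shape: (7, 469, 69, 163)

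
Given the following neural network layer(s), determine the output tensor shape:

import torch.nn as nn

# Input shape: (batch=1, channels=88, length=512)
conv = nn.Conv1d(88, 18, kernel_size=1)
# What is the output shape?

Input shape: (1, 88, 512)
Output shape: (1, 18, 512)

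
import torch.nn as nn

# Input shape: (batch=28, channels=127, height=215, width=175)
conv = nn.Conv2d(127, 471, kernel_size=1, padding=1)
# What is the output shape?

Input shape: (28, 127, 215, 175)
Output shape: (28, 471, 217, 177)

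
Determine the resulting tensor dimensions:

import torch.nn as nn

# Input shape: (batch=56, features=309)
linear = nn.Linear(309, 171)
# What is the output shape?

Input shape: (56, 309)
Output shape: (56, 171)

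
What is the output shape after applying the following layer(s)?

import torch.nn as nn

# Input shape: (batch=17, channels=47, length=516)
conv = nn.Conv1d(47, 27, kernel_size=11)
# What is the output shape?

Input shape: (17, 47, 516)
Output shape: (17, 27, 506)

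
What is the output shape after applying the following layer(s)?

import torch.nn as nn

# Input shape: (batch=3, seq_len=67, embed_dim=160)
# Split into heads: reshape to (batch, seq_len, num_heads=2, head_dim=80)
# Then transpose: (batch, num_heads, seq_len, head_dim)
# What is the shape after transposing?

Input shape: (3, 67, 160)
  -> after reshape: (3, 67, 2, 80)
Output shape: (3, 2, 67, 80)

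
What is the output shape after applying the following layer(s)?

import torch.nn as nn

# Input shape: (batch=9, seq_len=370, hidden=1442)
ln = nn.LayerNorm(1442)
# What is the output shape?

Input shape: (9, 370, 1442)
Output shape: (9, 370, 1442)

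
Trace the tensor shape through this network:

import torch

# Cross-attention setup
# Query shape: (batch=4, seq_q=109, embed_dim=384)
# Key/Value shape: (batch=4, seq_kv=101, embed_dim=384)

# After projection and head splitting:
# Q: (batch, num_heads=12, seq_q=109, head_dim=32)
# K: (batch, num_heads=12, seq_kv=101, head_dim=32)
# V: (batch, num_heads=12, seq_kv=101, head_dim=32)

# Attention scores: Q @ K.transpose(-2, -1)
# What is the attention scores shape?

Input shape: (4, 109, 384)
Output shape: (4, 12, 109, 101)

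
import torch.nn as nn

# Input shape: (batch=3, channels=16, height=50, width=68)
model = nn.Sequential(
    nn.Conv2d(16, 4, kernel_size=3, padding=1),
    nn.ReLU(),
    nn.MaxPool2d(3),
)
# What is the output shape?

Input shape: (3, 16, 50, 68)
  -> after Conv2d: (3, 4, 50, 68)
  -> after ReLU: (3, 4, 50, 68)
Output shape: (3, 4, 16, 22)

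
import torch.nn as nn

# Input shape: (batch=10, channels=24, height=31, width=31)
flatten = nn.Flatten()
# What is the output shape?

Input shape: (10, 24, 31, 31)
Output shape: (10, 23064)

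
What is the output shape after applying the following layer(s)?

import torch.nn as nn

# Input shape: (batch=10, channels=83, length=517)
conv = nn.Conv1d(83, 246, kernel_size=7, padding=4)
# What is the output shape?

Input shape: (10, 83, 517)
Output shape: (10, 246, 519)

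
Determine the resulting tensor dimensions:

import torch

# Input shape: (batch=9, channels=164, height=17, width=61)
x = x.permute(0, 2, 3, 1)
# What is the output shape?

Input shape: (9, 164, 17, 61)
Output shape: (9, 17, 61, 164)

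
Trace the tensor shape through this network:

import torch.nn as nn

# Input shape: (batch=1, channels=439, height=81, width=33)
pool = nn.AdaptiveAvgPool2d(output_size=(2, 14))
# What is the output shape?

Input shape: (1, 439, 81, 33)
Output shape: (1, 439, 2, 14)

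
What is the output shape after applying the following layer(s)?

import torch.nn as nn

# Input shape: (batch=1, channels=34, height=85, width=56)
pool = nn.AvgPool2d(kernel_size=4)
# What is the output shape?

Input shape: (1, 34, 85, 56)
Output shape: (1, 34, 21, 14)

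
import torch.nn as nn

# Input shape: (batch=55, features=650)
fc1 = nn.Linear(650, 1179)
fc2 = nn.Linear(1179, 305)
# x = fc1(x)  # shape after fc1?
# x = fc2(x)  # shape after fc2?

Input shape: (55, 650)
  -> after fc1: (55, 1179)
Output shape: (55, 305)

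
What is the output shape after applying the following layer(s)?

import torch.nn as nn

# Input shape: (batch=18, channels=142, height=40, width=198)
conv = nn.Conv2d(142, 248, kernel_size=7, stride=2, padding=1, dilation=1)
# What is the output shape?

Input shape: (18, 142, 40, 198)
Output shape: (18, 248, 18, 97)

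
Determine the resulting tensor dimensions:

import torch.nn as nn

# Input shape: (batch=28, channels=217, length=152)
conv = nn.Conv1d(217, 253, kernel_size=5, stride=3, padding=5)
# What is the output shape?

Input shape: (28, 217, 152)
Output shape: (28, 253, 53)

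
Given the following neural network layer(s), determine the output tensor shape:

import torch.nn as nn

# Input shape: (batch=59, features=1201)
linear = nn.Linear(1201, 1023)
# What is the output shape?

Input shape: (59, 1201)
Output shape: (59, 1023)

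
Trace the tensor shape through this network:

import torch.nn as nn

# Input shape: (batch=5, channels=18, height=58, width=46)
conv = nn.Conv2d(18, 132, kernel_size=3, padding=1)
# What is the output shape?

Input shape: (5, 18, 58, 46)
Output shape: (5, 132, 58, 46)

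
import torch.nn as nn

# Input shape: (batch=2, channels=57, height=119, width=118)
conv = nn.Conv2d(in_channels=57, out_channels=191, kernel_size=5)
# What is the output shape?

Input shape: (2, 57, 119, 118)
Output shape: (2, 191, 115, 114)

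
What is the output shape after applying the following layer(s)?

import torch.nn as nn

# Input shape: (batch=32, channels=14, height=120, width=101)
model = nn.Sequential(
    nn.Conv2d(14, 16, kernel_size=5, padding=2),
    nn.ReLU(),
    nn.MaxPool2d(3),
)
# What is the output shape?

Input shape: (32, 14, 120, 101)
  -> after Conv2d: (32, 16, 120, 101)
  -> after ReLU: (32, 16, 120, 101)
Output shape: (32, 16, 40, 33)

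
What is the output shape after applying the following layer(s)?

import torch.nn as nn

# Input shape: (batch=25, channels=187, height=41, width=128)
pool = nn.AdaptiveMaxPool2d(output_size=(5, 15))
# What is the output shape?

Input shape: (25, 187, 41, 128)
Output shape: (25, 187, 5, 15)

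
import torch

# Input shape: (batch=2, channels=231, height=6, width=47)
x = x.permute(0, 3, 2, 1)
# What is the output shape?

Input shape: (2, 231, 6, 47)
Output shape: (2, 47, 6, 231)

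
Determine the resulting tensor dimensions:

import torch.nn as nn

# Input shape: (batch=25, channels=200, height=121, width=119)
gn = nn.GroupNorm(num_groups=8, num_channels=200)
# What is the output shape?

Input shape: (25, 200, 121, 119)
Output shape: (25, 200, 121, 119)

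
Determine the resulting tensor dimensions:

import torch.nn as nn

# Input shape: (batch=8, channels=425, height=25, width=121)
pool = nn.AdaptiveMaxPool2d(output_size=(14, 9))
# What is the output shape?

Input shape: (8, 425, 25, 121)
Output shape: (8, 425, 14, 9)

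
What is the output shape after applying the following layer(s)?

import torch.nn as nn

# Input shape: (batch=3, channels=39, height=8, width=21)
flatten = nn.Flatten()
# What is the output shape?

Input shape: (3, 39, 8, 21)
Output shape: (3, 6552)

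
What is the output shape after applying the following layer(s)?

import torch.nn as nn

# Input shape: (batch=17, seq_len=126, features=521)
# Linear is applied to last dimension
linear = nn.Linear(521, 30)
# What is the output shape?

Input shape: (17, 126, 521)
Output shape: (17, 126, 30)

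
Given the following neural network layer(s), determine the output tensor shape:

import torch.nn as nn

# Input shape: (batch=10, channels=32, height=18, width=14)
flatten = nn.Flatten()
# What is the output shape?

Input shape: (10, 32, 18, 14)
Output shape: (10, 8064)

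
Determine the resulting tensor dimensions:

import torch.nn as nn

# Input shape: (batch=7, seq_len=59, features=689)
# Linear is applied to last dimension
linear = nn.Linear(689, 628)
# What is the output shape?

Input shape: (7, 59, 689)
Output shape: (7, 59, 628)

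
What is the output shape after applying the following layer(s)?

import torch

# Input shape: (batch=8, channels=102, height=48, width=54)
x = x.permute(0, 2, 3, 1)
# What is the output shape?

Input shape: (8, 102, 48, 54)
Output shape: (8, 48, 54, 102)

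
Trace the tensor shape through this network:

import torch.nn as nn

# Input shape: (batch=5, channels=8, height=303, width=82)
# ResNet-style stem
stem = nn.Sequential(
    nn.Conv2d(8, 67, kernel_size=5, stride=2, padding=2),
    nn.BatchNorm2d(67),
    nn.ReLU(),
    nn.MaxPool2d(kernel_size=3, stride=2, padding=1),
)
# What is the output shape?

Input shape: (5, 8, 303, 82)
  -> after Conv2d 5x5 stride=2: (5, 67, 152, 41)
Output shape: (5, 67, 76, 21)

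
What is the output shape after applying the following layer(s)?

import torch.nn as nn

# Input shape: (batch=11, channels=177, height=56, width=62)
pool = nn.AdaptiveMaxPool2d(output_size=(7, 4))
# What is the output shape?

Input shape: (11, 177, 56, 62)
Output shape: (11, 177, 7, 4)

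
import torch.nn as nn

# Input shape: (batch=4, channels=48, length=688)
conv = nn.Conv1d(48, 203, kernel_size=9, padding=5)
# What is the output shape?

Input shape: (4, 48, 688)
Output shape: (4, 203, 690)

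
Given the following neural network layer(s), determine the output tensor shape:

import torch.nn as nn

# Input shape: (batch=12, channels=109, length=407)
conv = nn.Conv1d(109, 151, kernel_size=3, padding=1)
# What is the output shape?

Input shape: (12, 109, 407)
Output shape: (12, 151, 407)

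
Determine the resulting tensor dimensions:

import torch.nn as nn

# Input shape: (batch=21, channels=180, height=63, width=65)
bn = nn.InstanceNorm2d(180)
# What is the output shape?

Input shape: (21, 180, 63, 65)
Output shape: (21, 180, 63, 65)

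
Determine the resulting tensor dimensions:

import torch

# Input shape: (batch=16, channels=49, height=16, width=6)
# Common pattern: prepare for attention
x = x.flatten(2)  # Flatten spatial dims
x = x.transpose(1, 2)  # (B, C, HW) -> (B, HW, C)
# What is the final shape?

Input shape: (16, 49, 16, 6)
  -> after flatten(2): (16, 49, 96)
Output shape: (16, 96, 49)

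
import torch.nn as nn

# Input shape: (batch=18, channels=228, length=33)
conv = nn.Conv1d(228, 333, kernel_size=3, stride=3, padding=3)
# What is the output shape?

Input shape: (18, 228, 33)
Output shape: (18, 333, 13)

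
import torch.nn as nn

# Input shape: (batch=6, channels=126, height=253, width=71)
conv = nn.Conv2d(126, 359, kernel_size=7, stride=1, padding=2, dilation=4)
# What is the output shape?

Input shape: (6, 126, 253, 71)
Output shape: (6, 359, 233, 51)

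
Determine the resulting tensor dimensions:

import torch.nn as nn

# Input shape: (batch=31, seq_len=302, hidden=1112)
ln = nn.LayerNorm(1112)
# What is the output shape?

Input shape: (31, 302, 1112)
Output shape: (31, 302, 1112)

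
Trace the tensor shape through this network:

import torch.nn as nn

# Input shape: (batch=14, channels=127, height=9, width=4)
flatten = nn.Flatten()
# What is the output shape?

Input shape: (14, 127, 9, 4)
Output shape: (14, 4572)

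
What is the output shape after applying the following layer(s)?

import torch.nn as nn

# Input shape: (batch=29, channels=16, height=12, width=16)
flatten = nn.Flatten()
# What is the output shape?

Input shape: (29, 16, 12, 16)
Output shape: (29, 3072)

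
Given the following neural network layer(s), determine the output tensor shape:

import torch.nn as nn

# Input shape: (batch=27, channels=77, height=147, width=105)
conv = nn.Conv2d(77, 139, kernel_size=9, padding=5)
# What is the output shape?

Input shape: (27, 77, 147, 105)
Output shape: (27, 139, 149, 107)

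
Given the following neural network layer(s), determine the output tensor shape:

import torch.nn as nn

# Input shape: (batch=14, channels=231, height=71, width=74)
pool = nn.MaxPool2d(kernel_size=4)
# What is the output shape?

Input shape: (14, 231, 71, 74)
Output shape: (14, 231, 17, 18)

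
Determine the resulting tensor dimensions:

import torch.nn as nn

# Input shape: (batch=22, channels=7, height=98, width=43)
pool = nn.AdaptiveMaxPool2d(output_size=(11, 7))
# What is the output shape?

Input shape: (22, 7, 98, 43)
Output shape: (22, 7, 11, 7)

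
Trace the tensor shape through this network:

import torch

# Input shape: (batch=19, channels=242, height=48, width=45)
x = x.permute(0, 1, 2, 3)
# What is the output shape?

Input shape: (19, 242, 48, 45)
Output shape: (19, 242, 48, 45)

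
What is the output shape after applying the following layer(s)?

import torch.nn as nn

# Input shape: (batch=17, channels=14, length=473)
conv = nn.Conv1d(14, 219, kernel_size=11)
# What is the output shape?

Input shape: (17, 14, 473)
Output shape: (17, 219, 463)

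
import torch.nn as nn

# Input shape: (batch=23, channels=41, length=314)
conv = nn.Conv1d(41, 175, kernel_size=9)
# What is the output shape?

Input shape: (23, 41, 314)
Output shape: (23, 175, 306)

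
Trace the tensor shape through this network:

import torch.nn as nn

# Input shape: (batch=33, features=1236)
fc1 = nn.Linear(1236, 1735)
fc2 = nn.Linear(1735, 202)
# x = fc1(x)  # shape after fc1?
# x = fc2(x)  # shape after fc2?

Input shape: (33, 1236)
  -> after fc1: (33, 1735)
Output shape: (33, 202)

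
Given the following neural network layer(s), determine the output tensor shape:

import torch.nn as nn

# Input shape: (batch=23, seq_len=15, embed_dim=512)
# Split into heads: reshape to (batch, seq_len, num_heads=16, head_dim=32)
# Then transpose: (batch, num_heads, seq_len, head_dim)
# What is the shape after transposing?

Input shape: (23, 15, 512)
  -> after reshape: (23, 15, 16, 32)
Output shape: (23, 16, 15, 32)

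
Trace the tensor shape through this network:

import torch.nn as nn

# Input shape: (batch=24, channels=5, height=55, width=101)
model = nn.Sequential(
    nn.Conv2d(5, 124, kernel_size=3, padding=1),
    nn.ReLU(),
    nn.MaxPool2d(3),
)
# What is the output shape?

Input shape: (24, 5, 55, 101)
  -> after Conv2d: (24, 124, 55, 101)
  -> after ReLU: (24, 124, 55, 101)
Output shape: (24, 124, 18, 33)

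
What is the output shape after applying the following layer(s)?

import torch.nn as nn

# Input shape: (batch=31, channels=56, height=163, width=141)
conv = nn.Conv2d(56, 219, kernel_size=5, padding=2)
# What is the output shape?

Input shape: (31, 56, 163, 141)
Output shape: (31, 219, 163, 141)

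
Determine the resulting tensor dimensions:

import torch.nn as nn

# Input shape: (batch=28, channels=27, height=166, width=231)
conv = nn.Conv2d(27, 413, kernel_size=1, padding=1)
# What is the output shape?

Input shape: (28, 27, 166, 231)
Output shape: (28, 413, 168, 233)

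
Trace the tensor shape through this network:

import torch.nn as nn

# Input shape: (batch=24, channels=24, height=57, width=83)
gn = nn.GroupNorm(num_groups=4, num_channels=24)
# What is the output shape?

Input shape: (24, 24, 57, 83)
Output shape: (24, 24, 57, 83)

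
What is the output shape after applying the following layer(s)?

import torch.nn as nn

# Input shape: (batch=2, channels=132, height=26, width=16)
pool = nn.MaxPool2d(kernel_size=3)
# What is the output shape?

Input shape: (2, 132, 26, 16)
Output shape: (2, 132, 8, 5)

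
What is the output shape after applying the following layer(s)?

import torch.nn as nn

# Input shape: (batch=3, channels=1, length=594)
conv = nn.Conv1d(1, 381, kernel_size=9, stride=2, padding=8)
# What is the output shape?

Input shape: (3, 1, 594)
Output shape: (3, 381, 301)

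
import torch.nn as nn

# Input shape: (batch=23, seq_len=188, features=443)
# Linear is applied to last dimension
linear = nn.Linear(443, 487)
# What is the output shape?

Input shape: (23, 188, 443)
Output shape: (23, 188, 487)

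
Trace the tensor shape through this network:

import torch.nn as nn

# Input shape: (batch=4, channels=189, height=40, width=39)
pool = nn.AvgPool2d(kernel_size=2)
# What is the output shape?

Input shape: (4, 189, 40, 39)
Output shape: (4, 189, 20, 19)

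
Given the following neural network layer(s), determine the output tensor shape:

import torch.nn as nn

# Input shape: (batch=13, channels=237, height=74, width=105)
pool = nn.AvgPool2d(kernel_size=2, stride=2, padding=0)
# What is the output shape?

Input shape: (13, 237, 74, 105)
Output shape: (13, 237, 37, 52)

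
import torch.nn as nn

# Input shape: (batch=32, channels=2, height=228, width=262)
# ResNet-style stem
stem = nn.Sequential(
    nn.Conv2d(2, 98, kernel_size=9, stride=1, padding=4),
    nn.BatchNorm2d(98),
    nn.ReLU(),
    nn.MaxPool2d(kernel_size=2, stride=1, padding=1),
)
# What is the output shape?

Input shape: (32, 2, 228, 262)
  -> after Conv2d 9x9 stride=1: (32, 98, 228, 262)
Output shape: (32, 98, 229, 263)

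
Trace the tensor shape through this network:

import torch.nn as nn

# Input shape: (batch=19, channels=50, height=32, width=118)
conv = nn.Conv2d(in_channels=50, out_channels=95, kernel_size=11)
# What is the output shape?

Input shape: (19, 50, 32, 118)
Output shape: (19, 95, 22, 108)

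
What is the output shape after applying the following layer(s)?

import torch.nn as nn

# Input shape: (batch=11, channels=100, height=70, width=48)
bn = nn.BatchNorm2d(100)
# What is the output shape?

Input shape: (11, 100, 70, 48)
Output shape: (11, 100, 70, 48)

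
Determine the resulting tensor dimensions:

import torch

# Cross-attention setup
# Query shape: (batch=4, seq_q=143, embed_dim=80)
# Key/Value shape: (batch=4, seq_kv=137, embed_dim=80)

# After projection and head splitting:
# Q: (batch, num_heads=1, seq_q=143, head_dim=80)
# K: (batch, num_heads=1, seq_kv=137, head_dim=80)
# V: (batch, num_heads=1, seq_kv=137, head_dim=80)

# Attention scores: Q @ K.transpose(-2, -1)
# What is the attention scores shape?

Input shape: (4, 143, 80)
Output shape: (4, 1, 143, 137)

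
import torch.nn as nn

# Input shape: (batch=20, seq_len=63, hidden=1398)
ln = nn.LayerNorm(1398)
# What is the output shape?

Input shape: (20, 63, 1398)
Output shape: (20, 63, 1398)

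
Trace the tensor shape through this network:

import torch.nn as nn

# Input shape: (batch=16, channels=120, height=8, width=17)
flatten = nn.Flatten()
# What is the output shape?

Input shape: (16, 120, 8, 17)
Output shape: (16, 16320)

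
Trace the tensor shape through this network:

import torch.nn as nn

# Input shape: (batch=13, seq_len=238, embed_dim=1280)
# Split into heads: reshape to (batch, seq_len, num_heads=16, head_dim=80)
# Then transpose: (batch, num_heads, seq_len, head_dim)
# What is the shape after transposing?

Input shape: (13, 238, 1280)
  -> after reshape: (13, 238, 16, 80)
Output shape: (13, 16, 238, 80)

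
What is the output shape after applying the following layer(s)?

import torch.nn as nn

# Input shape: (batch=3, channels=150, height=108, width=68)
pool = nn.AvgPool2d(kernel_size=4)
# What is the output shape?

Input shape: (3, 150, 108, 68)
Output shape: (3, 150, 27, 17)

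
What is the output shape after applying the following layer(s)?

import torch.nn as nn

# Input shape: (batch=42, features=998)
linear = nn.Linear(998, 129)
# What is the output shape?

Input shape: (42, 998)
Output shape: (42, 129)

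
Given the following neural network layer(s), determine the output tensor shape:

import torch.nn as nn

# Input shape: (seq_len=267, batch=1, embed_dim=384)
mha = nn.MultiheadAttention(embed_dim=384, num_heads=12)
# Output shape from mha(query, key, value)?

Input shape: (267, 1, 384)
Output shape: (267, 1, 384)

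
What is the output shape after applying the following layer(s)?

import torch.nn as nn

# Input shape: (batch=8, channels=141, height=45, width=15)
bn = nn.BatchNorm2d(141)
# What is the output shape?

Input shape: (8, 141, 45, 15)
Output shape: (8, 141, 45, 15)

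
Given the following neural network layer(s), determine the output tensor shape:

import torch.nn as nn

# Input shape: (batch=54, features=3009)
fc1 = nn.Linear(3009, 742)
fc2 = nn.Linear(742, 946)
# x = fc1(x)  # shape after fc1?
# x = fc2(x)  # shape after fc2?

Input shape: (54, 3009)
  -> after fc1: (54, 742)
Output shape: (54, 946)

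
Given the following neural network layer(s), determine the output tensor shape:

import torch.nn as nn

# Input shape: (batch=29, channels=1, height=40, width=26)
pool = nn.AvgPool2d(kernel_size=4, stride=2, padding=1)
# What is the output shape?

Input shape: (29, 1, 40, 26)
Output shape: (29, 1, 20, 13)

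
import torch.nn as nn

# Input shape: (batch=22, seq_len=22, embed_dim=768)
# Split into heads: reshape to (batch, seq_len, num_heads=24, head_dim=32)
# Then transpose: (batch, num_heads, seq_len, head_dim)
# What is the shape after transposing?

Input shape: (22, 22, 768)
  -> after reshape: (22, 22, 24, 32)
Output shape: (22, 24, 22, 32)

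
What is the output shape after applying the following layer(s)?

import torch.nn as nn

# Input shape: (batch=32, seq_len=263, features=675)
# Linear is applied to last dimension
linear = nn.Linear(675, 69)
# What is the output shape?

Input shape: (32, 263, 675)
Output shape: (32, 263, 69)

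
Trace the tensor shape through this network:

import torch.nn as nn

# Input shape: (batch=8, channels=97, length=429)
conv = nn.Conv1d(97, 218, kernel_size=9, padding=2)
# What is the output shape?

Input shape: (8, 97, 429)
Output shape: (8, 218, 425)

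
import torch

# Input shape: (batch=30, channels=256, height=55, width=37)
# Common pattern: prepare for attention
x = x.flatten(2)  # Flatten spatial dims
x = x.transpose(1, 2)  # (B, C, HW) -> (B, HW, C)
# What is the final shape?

Input shape: (30, 256, 55, 37)
  -> after flatten(2): (30, 256, 2035)
Output shape: (30, 2035, 256)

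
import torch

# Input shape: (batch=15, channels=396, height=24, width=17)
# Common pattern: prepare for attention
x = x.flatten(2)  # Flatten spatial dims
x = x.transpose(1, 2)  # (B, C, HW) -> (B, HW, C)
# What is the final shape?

Input shape: (15, 396, 24, 17)
  -> after flatten(2): (15, 396, 408)
Output shape: (15, 408, 396)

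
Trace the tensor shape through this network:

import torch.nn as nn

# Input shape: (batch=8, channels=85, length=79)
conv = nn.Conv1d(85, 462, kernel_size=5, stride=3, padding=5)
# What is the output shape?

Input shape: (8, 85, 79)
Output shape: (8, 462, 29)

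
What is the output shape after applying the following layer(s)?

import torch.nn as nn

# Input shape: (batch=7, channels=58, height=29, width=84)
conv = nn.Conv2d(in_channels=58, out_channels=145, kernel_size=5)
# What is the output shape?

Input shape: (7, 58, 29, 84)
Output shape: (7, 145, 25, 80)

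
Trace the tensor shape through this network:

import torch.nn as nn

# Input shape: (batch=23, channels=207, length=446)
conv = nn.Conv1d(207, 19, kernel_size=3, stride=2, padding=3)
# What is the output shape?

Input shape: (23, 207, 446)
Output shape: (23, 19, 225)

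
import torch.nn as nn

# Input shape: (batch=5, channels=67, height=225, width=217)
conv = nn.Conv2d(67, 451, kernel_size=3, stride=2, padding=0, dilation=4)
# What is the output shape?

Input shape: (5, 67, 225, 217)
Output shape: (5, 451, 109, 105)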